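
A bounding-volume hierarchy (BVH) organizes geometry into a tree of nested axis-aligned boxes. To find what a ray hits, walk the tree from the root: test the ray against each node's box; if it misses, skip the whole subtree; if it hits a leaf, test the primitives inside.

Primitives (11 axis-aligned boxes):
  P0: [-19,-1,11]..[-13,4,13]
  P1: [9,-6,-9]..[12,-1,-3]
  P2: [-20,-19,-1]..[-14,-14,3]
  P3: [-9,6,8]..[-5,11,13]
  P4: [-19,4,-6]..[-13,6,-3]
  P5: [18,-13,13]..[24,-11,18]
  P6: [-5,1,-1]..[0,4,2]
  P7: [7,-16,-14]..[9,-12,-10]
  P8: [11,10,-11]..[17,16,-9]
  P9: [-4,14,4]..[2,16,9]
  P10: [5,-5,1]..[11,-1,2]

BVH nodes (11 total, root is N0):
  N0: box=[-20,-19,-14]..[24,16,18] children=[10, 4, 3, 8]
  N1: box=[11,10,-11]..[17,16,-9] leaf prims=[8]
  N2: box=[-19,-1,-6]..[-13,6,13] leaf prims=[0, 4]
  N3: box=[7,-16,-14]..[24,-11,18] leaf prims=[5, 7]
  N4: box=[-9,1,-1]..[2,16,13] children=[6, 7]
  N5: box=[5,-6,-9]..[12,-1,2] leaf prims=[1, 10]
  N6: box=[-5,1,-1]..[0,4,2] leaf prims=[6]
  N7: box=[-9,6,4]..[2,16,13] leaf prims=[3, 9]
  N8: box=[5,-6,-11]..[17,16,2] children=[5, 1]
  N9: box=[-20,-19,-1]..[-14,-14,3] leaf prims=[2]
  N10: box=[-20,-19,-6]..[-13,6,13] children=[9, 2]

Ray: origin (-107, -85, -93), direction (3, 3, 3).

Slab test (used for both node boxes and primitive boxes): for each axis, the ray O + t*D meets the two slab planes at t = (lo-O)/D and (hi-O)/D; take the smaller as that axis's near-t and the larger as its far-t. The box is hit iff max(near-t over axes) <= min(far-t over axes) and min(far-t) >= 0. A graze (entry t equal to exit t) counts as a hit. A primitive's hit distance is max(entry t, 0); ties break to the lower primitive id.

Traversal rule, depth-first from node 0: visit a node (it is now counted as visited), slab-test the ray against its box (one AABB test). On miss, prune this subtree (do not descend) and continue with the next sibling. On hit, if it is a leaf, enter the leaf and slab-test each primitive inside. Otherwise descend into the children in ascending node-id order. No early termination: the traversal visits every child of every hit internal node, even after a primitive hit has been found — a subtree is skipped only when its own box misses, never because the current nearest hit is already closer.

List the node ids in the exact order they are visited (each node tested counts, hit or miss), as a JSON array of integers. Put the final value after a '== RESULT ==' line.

Traverse from the root:
N0 x:[29,131/3] y:[22,101/3] z:[79/3,37] -> hit [29,101/3], descend [3, 4, 8, 10]
  N3 x:[38,131/3] y:[23,74/3] z:[79/3,37] -> miss, prune
  N4 x:[98/3,109/3] y:[86/3,101/3] z:[92/3,106/3] -> hit [98/3,101/3], descend [6, 7]
    N6 x:[34,107/3] y:[86/3,89/3] z:[92/3,95/3] -> miss, prune
    N7 x:[98/3,109/3] y:[91/3,101/3] z:[97/3,106/3] -> hit [98/3,101/3] leaf, test {P3(miss), P9(miss)}
  N8 x:[112/3,124/3] y:[79/3,101/3] z:[82/3,95/3] -> miss, prune
  N10 x:[29,94/3] y:[22,91/3] z:[29,106/3] -> hit [29,91/3], descend [2, 9]
    N2 x:[88/3,94/3] y:[28,91/3] z:[29,106/3] -> hit [88/3,91/3] leaf, test {P0(miss), P4@t=89/3}
    N9 x:[29,31] y:[22,71/3] z:[92/3,32] -> miss, prune

9 AABB tests over nodes [0, 3, 4, 6, 7, 8, 10, 2, 9]; 2 leaves entered; closest P4.

== RESULT ==
[0, 3, 4, 6, 7, 8, 10, 2, 9]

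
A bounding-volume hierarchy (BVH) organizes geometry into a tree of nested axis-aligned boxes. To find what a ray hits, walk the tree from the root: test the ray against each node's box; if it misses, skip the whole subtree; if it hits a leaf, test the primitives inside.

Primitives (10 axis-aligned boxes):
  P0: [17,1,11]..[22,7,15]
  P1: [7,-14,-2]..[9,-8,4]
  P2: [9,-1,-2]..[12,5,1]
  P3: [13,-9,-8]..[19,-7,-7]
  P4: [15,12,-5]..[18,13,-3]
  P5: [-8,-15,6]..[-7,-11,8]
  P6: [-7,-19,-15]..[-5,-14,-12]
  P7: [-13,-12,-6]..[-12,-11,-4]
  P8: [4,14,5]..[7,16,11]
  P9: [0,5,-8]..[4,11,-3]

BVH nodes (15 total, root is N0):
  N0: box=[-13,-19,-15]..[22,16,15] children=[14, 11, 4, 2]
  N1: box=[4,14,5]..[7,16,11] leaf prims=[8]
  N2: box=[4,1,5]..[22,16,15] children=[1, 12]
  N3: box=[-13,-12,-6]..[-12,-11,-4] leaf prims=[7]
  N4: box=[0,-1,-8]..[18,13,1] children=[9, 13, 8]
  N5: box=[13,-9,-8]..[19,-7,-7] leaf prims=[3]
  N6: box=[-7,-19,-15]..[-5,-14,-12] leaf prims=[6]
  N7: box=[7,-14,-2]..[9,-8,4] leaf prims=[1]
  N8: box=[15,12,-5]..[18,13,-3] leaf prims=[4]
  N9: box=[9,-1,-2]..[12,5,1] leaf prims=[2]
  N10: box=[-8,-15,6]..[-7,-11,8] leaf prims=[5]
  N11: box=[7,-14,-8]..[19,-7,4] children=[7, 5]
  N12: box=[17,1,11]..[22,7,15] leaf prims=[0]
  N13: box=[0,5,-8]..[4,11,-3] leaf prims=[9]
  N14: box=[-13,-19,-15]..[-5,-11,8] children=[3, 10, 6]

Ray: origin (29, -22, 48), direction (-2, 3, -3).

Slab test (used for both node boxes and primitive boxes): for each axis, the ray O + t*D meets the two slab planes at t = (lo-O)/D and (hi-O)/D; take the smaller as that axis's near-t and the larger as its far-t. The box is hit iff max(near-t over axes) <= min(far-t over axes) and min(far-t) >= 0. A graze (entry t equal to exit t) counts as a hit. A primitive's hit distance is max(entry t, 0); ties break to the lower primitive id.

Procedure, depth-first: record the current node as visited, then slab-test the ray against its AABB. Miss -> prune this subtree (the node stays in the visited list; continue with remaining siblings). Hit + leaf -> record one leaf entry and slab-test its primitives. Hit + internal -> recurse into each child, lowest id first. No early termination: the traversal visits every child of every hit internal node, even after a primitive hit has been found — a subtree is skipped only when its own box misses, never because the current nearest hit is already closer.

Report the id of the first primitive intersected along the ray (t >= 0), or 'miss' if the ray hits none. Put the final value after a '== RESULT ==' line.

Walk:
N0 x:[7/2,21] y:[1,38/3] z:[11,21] -> hit [11,38/3], descend [2, 4, 11, 14]
  N2 x:[7/2,25/2] y:[23/3,38/3] z:[11,43/3] -> hit [11,25/2], descend [1, 12]
    N1 x:[11,25/2] y:[12,38/3] z:[37/3,43/3] -> hit [37/3,25/2] leaf, test {P8@t=37/3}
    N12 x:[7/2,6] y:[23/3,29/3] z:[11,37/3] -> miss, prune
  N4 x:[11/2,29/2] y:[7,35/3] z:[47/3,56/3] -> miss, prune
  N11 x:[5,11] y:[8/3,5] z:[44/3,56/3] -> miss, prune
  N14 x:[17,21] y:[1,11/3] z:[40/3,21] -> miss, prune

order=[0, 2, 1, 12, 4, 11, 14]  |boxes|=7  |leaves|=1  hit=P8

== RESULT ==
8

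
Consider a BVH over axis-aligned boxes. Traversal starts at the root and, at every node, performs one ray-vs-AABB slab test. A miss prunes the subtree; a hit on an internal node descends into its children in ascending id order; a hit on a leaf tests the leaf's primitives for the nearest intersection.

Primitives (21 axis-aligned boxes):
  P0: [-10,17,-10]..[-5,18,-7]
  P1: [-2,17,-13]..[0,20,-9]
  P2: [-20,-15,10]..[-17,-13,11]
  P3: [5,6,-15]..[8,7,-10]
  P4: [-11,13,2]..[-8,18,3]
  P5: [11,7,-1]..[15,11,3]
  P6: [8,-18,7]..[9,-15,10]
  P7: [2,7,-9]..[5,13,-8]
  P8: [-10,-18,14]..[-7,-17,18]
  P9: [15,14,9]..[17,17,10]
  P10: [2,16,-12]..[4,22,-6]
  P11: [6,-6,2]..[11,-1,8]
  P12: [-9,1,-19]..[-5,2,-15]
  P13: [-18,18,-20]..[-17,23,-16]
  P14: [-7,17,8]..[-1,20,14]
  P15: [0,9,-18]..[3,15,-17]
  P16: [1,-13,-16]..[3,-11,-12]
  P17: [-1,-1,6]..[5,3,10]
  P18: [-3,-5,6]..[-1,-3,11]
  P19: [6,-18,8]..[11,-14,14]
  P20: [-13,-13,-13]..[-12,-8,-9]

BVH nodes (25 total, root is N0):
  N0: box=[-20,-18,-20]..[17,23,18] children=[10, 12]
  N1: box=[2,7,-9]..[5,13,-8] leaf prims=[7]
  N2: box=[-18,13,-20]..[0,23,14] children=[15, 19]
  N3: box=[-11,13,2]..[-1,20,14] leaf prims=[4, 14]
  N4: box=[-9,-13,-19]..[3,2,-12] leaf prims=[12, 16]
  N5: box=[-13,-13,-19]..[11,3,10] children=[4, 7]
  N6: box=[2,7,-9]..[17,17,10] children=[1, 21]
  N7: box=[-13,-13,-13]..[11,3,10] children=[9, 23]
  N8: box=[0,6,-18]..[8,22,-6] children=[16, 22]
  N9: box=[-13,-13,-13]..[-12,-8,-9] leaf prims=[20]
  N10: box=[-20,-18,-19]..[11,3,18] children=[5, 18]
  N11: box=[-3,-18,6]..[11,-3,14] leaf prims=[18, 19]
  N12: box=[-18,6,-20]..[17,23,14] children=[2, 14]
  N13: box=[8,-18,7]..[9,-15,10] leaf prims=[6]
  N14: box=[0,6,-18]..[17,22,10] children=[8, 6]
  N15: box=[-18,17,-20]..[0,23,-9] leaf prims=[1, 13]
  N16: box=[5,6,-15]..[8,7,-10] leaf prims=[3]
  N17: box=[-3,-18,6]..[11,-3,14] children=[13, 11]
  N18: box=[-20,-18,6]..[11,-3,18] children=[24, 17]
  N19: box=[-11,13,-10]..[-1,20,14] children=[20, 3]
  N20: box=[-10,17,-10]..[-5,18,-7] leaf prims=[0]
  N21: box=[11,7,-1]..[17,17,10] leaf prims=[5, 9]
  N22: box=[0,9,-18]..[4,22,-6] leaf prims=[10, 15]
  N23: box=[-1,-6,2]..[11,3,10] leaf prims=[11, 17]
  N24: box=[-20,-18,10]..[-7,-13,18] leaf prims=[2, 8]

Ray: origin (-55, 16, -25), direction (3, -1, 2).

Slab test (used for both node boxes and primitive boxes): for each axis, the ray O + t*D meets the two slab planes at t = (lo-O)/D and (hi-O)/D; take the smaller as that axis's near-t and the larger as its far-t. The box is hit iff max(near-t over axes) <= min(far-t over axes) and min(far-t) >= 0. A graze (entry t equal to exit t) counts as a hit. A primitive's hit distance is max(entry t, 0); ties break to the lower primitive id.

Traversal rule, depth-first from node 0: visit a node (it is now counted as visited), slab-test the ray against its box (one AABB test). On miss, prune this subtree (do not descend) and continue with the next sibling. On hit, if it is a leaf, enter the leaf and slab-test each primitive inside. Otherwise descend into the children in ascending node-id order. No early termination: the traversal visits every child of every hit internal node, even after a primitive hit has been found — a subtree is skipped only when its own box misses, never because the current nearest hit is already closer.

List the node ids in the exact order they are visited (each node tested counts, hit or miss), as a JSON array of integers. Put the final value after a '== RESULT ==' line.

Walk:
N0 x:[35/3,24] y:[-7,34] z:[5/2,43/2] -> hit [35/3,43/2], descend [10, 12]
  N10 x:[35/3,22] y:[13,34] z:[3,43/2] -> hit [13,43/2], descend [5, 18]
    N5 x:[14,22] y:[13,29] z:[3,35/2] -> hit [14,35/2], descend [4, 7]
      N4 x:[46/3,58/3] y:[14,29] z:[3,13/2] -> miss, prune
      N7 x:[14,22] y:[13,29] z:[6,35/2] -> hit [14,35/2], descend [9, 23]
        N9 x:[14,43/3] y:[24,29] z:[6,8] -> miss, prune
        N23 x:[18,22] y:[13,22] z:[27/2,35/2] -> miss, prune
    N18 x:[35/3,22] y:[19,34] z:[31/2,43/2] -> hit [19,43/2], descend [17, 24]
      N17 x:[52/3,22] y:[19,34] z:[31/2,39/2] -> hit [19,39/2], descend [11, 13]
        N11 x:[52/3,22] y:[19,34] z:[31/2,39/2] -> hit [19,39/2] leaf, test {P18(miss), P19(miss)}
        N13 x:[21,64/3] y:[31,34] z:[16,35/2] -> miss, prune
      N24 x:[35/3,16] y:[29,34] z:[35/2,43/2] -> miss, prune
  N12 x:[37/3,24] y:[-7,10] z:[5/2,39/2] -> miss, prune

Summary -> nodes [0, 10, 5, 4, 7, 9, 23, 18, 17, 11, 13, 24, 12]; box-tests=13; leaf-entries=1; first=miss

== RESULT ==
[0, 10, 5, 4, 7, 9, 23, 18, 17, 11, 13, 24, 12]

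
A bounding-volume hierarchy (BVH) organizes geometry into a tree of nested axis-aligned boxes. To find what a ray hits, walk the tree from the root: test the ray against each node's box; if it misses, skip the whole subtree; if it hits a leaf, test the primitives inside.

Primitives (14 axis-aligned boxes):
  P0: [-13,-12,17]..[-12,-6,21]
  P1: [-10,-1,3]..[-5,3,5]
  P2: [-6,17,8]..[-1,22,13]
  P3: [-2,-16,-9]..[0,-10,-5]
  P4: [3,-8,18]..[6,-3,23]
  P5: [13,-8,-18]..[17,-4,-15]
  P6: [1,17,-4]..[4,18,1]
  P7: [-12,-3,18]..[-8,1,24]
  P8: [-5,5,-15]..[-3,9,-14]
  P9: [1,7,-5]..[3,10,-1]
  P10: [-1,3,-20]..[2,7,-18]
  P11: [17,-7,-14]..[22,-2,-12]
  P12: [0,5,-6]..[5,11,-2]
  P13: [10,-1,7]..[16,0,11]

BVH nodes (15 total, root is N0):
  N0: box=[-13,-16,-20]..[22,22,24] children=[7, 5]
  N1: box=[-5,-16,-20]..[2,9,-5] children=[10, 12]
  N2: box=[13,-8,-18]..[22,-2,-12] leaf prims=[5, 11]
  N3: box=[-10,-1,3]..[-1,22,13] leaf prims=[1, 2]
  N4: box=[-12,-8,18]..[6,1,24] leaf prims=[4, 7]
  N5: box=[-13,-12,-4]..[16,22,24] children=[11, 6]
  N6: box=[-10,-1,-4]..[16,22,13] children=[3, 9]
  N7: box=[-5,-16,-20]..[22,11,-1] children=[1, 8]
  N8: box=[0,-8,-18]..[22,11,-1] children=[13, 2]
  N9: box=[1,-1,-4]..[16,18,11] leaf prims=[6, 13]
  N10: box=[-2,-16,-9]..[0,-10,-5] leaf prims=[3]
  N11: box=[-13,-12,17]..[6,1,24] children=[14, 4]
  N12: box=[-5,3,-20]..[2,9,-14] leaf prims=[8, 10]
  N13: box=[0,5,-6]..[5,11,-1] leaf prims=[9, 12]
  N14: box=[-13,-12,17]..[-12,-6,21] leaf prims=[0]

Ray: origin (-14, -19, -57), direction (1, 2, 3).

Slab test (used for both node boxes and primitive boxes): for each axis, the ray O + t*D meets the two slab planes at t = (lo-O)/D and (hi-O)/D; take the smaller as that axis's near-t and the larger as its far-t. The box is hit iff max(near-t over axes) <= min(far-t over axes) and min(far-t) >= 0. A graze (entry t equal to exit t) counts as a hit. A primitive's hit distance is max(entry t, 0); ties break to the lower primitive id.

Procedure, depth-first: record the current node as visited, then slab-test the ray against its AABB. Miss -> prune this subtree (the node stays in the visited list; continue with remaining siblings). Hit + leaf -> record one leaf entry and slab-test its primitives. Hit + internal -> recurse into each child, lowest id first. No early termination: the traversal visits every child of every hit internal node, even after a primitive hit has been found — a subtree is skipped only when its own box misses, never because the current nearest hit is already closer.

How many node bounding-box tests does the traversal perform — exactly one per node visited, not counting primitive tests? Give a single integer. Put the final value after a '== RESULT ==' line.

Traverse from the root:
N0 x:[1,36] y:[3/2,41/2] z:[37/3,27] -> hit [37/3,41/2], descend [5, 7]
  N5 x:[1,30] y:[7/2,41/2] z:[53/3,27] -> hit [53/3,41/2], descend [6, 11]
    N6 x:[4,30] y:[9,41/2] z:[53/3,70/3] -> hit [53/3,41/2], descend [3, 9]
      N3 x:[4,13] y:[9,41/2] z:[20,70/3] -> miss, prune
      N9 x:[15,30] y:[9,37/2] z:[53/3,68/3] -> hit [53/3,37/2] leaf, test {P6@t=18, P13(miss)}
    N11 x:[1,20] y:[7/2,10] z:[74/3,27] -> miss, prune
  N7 x:[9,36] y:[3/2,15] z:[37/3,56/3] -> hit [37/3,15], descend [1, 8]
    N1 x:[9,16] y:[3/2,14] z:[37/3,52/3] -> hit [37/3,14], descend [10, 12]
      N10 x:[12,14] y:[3/2,9/2] z:[16,52/3] -> miss, prune
      N12 x:[9,16] y:[11,14] z:[37/3,43/3] -> hit [37/3,14] leaf, test {P8(miss), P10@t=13}
    N8 x:[14,36] y:[11/2,15] z:[13,56/3] -> hit [14,15], descend [2, 13]
      N2 x:[27,36] y:[11/2,17/2] z:[13,15] -> miss, prune
      N13 x:[14,19] y:[12,15] z:[17,56/3] -> miss, prune

Visited [0, 5, 6, 3, 9, 11, 7, 1, 10, 12, 8, 2, 13]. Tests: 13 box, 2 leaf. Nearest: P10.

== RESULT ==
13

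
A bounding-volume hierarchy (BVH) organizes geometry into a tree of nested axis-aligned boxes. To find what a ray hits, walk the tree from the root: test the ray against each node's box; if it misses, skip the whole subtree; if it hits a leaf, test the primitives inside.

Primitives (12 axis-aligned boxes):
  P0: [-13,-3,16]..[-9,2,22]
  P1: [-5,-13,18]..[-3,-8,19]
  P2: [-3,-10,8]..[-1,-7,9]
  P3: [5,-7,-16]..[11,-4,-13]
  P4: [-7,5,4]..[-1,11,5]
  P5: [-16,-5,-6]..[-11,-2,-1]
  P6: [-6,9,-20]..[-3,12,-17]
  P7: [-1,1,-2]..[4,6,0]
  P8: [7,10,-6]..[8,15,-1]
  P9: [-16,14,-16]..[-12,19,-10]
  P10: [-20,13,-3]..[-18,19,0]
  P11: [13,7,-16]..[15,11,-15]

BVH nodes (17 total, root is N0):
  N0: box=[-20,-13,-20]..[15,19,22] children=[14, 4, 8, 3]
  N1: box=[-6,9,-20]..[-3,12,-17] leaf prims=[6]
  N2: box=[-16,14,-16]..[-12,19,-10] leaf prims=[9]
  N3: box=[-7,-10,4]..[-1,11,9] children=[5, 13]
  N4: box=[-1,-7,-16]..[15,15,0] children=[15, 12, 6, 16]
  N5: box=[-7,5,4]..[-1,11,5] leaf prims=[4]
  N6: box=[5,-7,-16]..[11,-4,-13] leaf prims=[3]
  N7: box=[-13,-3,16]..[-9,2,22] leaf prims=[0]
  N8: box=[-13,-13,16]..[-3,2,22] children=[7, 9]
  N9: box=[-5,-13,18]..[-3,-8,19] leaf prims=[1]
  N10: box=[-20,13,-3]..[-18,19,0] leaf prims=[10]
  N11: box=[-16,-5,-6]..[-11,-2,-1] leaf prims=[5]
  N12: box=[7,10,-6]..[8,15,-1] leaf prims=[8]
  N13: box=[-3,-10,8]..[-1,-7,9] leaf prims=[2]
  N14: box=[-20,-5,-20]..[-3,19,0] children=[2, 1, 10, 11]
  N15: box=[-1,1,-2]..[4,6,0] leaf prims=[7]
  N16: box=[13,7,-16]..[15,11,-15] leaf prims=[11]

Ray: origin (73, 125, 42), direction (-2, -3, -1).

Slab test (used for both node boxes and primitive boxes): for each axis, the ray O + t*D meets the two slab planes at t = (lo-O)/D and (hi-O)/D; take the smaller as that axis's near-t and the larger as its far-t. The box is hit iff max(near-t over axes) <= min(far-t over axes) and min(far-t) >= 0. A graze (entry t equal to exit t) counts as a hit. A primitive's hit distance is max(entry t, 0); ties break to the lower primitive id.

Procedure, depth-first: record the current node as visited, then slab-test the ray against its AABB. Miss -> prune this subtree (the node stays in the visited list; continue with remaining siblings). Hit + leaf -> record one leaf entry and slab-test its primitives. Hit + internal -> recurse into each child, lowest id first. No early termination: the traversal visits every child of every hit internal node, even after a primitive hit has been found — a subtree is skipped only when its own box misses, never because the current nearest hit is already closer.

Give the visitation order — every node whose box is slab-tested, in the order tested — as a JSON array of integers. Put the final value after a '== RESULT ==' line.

Trace the traversal:
N0 x:[29,93/2] y:[106/3,46] z:[20,62] -> hit [106/3,46], descend [3, 4, 8, 14]
  N3 x:[37,40] y:[38,45] z:[33,38] -> hit [38,38], descend [5, 13]
    N5 x:[37,40] y:[38,40] z:[37,38] -> hit [38,38] leaf, test {P4@t=38}
    N13 x:[37,38] y:[44,45] z:[33,34] -> miss, prune
  N4 x:[29,37] y:[110/3,44] z:[42,58] -> miss, prune
  N8 x:[38,43] y:[41,46] z:[20,26] -> miss, prune
  N14 x:[38,93/2] y:[106/3,130/3] z:[42,62] -> hit [42,130/3], descend [1, 2, 10, 11]
    N1 x:[38,79/2] y:[113/3,116/3] z:[59,62] -> miss, prune
    N2 x:[85/2,89/2] y:[106/3,37] z:[52,58] -> miss, prune
    N10 x:[91/2,93/2] y:[106/3,112/3] z:[42,45] -> miss, prune
    N11 x:[42,89/2] y:[127/3,130/3] z:[43,48] -> hit [43,130/3] leaf, test {P5@t=43}

Visited [0, 3, 5, 13, 4, 8, 14, 1, 2, 10, 11]. Tests: 11 box, 2 leaf. Nearest: P4.

== RESULT ==
[0, 3, 5, 13, 4, 8, 14, 1, 2, 10, 11]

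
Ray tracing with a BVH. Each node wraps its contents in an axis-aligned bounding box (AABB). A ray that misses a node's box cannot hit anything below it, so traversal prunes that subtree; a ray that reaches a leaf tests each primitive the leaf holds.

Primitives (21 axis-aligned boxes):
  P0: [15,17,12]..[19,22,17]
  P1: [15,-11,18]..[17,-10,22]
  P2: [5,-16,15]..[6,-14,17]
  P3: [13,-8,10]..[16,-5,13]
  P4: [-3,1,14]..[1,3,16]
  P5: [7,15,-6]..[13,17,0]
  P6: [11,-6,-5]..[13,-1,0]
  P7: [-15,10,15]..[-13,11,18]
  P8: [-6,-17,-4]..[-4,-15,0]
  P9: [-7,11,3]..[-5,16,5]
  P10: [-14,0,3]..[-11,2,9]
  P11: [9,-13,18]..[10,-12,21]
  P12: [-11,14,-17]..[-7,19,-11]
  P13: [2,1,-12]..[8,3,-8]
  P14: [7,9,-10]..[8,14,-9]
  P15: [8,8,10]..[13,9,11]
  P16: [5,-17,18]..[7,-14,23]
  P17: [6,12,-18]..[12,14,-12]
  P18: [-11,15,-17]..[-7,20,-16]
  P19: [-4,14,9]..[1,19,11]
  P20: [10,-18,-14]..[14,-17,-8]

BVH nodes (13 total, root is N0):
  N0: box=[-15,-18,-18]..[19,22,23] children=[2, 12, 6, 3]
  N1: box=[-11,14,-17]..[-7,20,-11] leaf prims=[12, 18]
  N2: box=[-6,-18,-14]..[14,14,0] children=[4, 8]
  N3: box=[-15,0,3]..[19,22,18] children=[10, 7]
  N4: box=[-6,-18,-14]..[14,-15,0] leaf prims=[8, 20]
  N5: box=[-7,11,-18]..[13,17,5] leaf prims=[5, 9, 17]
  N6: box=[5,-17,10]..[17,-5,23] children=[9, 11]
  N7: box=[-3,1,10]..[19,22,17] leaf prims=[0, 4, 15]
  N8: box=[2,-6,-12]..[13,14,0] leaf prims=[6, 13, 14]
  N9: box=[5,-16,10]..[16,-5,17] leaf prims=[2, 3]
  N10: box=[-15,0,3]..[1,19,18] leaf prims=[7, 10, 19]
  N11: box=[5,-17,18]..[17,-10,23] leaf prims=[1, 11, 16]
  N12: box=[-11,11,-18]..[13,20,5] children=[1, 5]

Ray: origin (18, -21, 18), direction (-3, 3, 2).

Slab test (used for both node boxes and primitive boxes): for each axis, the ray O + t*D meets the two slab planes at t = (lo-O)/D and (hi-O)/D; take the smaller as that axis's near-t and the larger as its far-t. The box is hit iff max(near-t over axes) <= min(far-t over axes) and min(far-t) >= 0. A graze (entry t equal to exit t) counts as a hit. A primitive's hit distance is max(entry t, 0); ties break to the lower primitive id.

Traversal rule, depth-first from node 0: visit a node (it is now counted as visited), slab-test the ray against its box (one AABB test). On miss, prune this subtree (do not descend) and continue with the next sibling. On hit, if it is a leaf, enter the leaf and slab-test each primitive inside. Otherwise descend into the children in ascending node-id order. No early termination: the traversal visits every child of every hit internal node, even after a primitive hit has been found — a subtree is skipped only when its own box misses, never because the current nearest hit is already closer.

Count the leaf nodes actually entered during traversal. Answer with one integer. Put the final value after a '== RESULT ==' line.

Walk:
N0 x:[-1/3,11] y:[1,43/3] z:[-18,5/2] -> hit [1,5/2], descend [2, 3, 6, 12]
  N2 x:[4/3,8] y:[1,35/3] z:[-16,-9] -> miss, prune
  N3 x:[-1/3,11] y:[7,43/3] z:[-15/2,0] -> miss, prune
  N6 x:[1/3,13/3] y:[4/3,16/3] z:[-4,5/2] -> hit [4/3,5/2], descend [9, 11]
    N9 x:[2/3,13/3] y:[5/3,16/3] z:[-4,-1/2] -> miss, prune
    N11 x:[1/3,13/3] y:[4/3,11/3] z:[0,5/2] -> hit [4/3,5/2] leaf, test {P1(miss), P11(miss), P16(miss)}
  N12 x:[5/3,29/3] y:[32/3,41/3] z:[-18,-13/2] -> miss, prune

7 AABB tests over nodes [0, 2, 3, 6, 9, 11, 12]; 1 leaf entered; closest miss.

== RESULT ==
1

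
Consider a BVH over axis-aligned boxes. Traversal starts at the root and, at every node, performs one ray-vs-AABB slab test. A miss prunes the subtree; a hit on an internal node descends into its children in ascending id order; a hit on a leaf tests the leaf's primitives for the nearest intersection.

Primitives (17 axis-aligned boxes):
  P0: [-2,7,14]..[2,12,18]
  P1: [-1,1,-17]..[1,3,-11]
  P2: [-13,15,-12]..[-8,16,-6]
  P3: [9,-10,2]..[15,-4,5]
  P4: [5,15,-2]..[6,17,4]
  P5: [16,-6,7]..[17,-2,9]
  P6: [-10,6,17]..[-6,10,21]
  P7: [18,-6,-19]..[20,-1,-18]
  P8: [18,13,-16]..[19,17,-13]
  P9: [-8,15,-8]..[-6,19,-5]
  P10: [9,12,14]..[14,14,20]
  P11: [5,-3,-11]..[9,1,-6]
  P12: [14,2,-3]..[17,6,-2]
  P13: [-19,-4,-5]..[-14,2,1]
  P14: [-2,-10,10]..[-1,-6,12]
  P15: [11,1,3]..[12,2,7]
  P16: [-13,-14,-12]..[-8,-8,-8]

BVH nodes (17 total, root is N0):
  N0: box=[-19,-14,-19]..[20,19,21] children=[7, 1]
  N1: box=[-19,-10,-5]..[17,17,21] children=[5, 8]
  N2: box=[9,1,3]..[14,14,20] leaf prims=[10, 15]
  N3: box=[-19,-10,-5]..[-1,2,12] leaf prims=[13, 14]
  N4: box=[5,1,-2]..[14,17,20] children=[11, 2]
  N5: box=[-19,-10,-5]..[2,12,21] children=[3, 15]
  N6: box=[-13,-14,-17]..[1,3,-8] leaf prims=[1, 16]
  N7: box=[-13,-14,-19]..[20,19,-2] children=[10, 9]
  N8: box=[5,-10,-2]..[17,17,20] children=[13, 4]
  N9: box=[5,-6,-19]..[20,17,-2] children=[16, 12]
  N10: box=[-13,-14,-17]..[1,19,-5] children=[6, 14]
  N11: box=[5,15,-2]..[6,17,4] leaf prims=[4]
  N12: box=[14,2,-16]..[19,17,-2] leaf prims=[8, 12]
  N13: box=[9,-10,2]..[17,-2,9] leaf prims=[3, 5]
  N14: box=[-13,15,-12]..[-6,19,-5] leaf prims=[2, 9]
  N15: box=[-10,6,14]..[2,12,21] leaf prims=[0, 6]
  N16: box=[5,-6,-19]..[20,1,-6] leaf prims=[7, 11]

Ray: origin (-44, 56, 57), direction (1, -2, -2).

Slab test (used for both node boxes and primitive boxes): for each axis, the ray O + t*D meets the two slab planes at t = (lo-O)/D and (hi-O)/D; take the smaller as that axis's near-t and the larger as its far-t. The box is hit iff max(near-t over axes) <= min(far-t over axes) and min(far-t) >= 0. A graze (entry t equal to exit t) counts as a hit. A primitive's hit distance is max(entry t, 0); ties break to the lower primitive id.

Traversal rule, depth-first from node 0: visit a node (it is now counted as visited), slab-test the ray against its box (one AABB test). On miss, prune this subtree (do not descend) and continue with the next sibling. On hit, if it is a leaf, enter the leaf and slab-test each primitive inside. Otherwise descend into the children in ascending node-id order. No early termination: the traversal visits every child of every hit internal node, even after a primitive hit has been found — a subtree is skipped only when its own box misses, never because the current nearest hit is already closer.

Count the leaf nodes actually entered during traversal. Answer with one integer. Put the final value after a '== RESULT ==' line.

Walk:
N0 x:[25,64] y:[37/2,35] z:[18,38] -> hit [25,35], descend [1, 7]
  N1 x:[25,61] y:[39/2,33] z:[18,31] -> hit [25,31], descend [5, 8]
    N5 x:[25,46] y:[22,33] z:[18,31] -> hit [25,31], descend [3, 15]
      N3 x:[25,43] y:[27,33] z:[45/2,31] -> hit [27,31] leaf, test {P13@t=28, P14(miss)}
      N15 x:[34,46] y:[22,25] z:[18,43/2] -> miss, prune
    N8 x:[49,61] y:[39/2,33] z:[37/2,59/2] -> miss, prune
  N7 x:[31,64] y:[37/2,35] z:[59/2,38] -> hit [31,35], descend [9, 10]
    N9 x:[49,64] y:[39/2,31] z:[59/2,38] -> miss, prune
    N10 x:[31,45] y:[37/2,35] z:[31,37] -> hit [31,35], descend [6, 14]
      N6 x:[31,45] y:[53/2,35] z:[65/2,37] -> hit [65/2,35] leaf, test {P1(miss), P16@t=65/2}
      N14 x:[31,38] y:[37/2,41/2] z:[31,69/2] -> miss, prune

Summary -> nodes [0, 1, 5, 3, 15, 8, 7, 9, 10, 6, 14]; box-tests=11; leaf-entries=2; first=P13

== RESULT ==
2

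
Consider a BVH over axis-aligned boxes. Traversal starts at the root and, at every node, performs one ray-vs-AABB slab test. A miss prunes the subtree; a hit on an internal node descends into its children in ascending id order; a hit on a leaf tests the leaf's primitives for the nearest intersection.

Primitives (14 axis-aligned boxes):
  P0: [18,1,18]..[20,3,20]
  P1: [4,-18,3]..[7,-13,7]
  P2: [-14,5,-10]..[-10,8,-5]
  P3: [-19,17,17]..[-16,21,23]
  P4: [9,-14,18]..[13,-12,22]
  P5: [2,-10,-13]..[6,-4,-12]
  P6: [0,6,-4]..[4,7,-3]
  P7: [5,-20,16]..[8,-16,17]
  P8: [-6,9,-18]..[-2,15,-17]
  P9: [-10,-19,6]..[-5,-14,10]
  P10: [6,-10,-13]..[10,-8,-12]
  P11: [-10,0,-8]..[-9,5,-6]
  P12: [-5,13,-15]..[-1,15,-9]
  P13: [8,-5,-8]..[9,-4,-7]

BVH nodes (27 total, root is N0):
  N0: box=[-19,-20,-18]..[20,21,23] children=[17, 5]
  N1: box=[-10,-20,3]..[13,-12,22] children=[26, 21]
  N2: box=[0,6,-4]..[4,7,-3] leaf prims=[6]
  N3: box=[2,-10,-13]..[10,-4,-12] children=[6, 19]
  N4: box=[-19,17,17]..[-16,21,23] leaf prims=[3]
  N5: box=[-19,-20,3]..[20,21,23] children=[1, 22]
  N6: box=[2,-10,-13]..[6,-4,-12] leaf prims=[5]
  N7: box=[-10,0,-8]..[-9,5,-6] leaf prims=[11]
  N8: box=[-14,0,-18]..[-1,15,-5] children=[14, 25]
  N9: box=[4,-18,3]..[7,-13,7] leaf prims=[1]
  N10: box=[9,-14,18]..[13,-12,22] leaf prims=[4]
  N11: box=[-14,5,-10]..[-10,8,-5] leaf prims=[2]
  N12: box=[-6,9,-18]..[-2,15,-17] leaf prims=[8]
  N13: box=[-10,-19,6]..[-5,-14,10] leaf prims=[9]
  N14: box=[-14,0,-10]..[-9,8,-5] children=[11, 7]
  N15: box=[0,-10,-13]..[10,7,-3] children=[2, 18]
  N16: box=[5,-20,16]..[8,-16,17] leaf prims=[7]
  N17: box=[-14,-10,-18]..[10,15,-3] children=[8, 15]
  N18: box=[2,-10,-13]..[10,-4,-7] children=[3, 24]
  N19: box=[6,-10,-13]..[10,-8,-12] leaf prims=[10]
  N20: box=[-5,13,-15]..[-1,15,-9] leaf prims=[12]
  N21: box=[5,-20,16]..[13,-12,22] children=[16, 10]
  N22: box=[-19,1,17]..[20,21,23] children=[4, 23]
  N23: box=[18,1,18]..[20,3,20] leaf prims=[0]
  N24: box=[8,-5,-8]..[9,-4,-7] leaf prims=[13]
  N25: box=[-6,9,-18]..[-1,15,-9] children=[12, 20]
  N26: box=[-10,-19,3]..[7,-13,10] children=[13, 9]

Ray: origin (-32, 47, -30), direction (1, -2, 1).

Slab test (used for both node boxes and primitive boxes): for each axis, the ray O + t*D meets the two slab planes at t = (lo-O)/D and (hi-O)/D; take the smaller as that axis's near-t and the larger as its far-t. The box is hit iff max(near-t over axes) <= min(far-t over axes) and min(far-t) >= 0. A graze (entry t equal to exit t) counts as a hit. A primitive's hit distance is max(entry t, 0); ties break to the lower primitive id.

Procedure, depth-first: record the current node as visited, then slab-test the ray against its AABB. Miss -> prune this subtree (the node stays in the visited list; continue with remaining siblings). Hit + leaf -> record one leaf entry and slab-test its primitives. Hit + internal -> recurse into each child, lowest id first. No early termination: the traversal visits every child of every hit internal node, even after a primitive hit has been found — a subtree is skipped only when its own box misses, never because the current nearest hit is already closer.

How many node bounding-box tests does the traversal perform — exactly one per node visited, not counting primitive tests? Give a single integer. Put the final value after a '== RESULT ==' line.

Trace the traversal:
N0 x:[13,52] y:[13,67/2] z:[12,53] -> hit [13,67/2], descend [5, 17]
  N5 x:[13,52] y:[13,67/2] z:[33,53] -> hit [33,67/2], descend [1, 22]
    N1 x:[22,45] y:[59/2,67/2] z:[33,52] -> hit [33,67/2], descend [21, 26]
      N21 x:[37,45] y:[59/2,67/2] z:[46,52] -> miss, prune
      N26 x:[22,39] y:[30,33] z:[33,40] -> hit [33,33], descend [9, 13]
        N9 x:[36,39] y:[30,65/2] z:[33,37] -> miss, prune
        N13 x:[22,27] y:[61/2,33] z:[36,40] -> miss, prune
    N22 x:[13,52] y:[13,23] z:[47,53] -> miss, prune
  N17 x:[18,42] y:[16,57/2] z:[12,27] -> hit [18,27], descend [8, 15]
    N8 x:[18,31] y:[16,47/2] z:[12,25] -> hit [18,47/2], descend [14, 25]
      N14 x:[18,23] y:[39/2,47/2] z:[20,25] -> hit [20,23], descend [7, 11]
        N7 x:[22,23] y:[21,47/2] z:[22,24] -> hit [22,23] leaf, test {P11@t=22}
        N11 x:[18,22] y:[39/2,21] z:[20,25] -> hit [20,21] leaf, test {P2@t=20}
      N25 x:[26,31] y:[16,19] z:[12,21] -> miss, prune
    N15 x:[32,42] y:[20,57/2] z:[17,27] -> miss, prune

order=[0, 5, 1, 21, 26, 9, 13, 22, 17, 8, 14, 7, 11, 25, 15]  |boxes|=15  |leaves|=2  hit=P2

== RESULT ==
15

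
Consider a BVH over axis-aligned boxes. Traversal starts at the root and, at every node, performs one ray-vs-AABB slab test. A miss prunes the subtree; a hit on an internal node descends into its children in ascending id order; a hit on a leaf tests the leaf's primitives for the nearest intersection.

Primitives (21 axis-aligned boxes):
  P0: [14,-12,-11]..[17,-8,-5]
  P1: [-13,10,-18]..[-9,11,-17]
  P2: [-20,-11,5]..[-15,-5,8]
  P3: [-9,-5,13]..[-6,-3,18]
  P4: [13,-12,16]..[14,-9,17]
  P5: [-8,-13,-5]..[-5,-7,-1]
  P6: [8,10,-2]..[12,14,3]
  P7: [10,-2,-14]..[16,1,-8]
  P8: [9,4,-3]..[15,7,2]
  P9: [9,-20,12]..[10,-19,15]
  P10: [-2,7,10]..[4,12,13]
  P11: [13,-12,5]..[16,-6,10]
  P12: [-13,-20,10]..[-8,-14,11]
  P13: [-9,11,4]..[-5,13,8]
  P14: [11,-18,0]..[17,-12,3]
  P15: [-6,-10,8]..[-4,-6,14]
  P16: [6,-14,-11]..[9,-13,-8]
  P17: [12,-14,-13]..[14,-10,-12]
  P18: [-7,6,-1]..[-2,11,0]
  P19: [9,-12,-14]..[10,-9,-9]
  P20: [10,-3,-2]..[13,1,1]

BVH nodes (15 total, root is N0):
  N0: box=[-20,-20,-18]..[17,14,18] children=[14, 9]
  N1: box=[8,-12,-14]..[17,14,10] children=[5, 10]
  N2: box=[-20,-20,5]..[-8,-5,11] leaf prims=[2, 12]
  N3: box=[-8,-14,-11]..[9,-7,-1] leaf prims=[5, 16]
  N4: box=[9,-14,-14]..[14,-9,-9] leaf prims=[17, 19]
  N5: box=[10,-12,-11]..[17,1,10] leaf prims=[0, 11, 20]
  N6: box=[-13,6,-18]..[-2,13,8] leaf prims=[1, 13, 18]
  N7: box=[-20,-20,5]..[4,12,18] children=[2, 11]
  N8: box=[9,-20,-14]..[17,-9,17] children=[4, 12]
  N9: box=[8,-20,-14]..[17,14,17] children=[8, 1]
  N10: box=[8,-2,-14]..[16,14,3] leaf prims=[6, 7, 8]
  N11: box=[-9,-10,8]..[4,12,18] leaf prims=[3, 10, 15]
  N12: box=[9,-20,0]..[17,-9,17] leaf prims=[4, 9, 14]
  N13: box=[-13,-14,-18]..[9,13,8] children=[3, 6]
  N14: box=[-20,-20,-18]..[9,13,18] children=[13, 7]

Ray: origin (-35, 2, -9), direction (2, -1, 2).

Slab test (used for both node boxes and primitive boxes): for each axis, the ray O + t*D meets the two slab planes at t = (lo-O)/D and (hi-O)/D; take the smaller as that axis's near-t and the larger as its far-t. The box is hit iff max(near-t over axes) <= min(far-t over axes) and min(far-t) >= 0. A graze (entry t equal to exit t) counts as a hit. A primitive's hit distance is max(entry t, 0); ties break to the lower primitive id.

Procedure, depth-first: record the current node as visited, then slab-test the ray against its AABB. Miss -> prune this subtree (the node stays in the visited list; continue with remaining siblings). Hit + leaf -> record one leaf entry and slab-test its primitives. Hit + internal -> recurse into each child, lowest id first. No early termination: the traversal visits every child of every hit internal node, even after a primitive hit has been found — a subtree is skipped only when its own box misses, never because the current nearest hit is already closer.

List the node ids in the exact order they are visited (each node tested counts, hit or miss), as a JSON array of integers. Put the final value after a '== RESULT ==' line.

Walk:
N0 x:[15/2,26] y:[-12,22] z:[-9/2,27/2] -> hit [15/2,27/2], descend [9, 14]
  N9 x:[43/2,26] y:[-12,22] z:[-5/2,13] -> miss, prune
  N14 x:[15/2,22] y:[-11,22] z:[-9/2,27/2] -> hit [15/2,27/2], descend [7, 13]
    N7 x:[15/2,39/2] y:[-10,22] z:[7,27/2] -> hit [15/2,27/2], descend [2, 11]
      N2 x:[15/2,27/2] y:[7,22] z:[7,10] -> hit [15/2,10] leaf, test {P2@t=15/2, P12(miss)}
      N11 x:[13,39/2] y:[-10,12] z:[17/2,27/2] -> miss, prune
    N13 x:[11,22] y:[-11,16] z:[-9/2,17/2] -> miss, prune

order=[0, 9, 14, 7, 2, 11, 13]  |boxes|=7  |leaves|=1  hit=P2

== RESULT ==
[0, 9, 14, 7, 2, 11, 13]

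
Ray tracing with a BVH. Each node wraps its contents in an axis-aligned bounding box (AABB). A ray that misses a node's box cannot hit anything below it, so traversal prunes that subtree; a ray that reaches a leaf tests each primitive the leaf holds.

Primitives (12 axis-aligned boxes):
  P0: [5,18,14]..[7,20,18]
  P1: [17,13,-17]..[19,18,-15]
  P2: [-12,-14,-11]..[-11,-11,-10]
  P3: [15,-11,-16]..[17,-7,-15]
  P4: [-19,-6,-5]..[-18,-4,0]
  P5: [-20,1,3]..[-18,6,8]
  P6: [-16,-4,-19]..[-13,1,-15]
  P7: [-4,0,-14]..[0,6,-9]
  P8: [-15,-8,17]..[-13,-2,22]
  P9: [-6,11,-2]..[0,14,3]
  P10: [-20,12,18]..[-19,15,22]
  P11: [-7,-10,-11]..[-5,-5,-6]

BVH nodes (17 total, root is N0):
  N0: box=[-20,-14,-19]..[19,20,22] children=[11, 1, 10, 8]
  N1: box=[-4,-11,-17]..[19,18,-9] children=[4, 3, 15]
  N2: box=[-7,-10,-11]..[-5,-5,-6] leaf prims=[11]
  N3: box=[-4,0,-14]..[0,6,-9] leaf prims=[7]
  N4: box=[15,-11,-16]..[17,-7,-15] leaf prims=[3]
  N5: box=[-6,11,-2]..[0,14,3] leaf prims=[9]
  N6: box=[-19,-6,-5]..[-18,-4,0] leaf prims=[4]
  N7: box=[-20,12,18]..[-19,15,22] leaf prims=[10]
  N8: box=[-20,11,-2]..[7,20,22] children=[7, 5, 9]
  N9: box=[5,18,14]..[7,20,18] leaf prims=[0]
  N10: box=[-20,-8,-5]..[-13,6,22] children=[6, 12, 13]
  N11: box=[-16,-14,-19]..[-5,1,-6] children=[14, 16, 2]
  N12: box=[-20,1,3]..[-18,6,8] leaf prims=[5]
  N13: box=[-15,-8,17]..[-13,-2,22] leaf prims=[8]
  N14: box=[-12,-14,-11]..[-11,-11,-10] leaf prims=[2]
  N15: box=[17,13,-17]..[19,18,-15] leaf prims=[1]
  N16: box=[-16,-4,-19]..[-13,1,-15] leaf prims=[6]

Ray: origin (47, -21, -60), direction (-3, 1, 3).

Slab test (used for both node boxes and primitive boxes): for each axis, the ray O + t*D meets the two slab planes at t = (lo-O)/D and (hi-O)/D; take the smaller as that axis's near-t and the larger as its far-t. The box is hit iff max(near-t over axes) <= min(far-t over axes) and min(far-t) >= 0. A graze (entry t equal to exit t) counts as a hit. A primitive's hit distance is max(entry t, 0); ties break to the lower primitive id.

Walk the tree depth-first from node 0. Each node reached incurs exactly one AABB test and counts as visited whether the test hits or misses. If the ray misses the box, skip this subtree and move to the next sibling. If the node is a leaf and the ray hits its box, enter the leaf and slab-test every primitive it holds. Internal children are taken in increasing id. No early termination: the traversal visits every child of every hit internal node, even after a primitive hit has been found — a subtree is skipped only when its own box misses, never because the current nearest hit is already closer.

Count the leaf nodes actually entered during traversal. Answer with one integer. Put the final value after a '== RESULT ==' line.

Traverse from the root:
N0 x:[28/3,67/3] y:[7,41] z:[41/3,82/3] -> hit [41/3,67/3], descend [1, 8, 10, 11]
  N1 x:[28/3,17] y:[10,39] z:[43/3,17] -> hit [43/3,17], descend [3, 4, 15]
    N3 x:[47/3,17] y:[21,27] z:[46/3,17] -> miss, prune
    N4 x:[10,32/3] y:[10,14] z:[44/3,15] -> miss, prune
    N15 x:[28/3,10] y:[34,39] z:[43/3,15] -> miss, prune
  N8 x:[40/3,67/3] y:[32,41] z:[58/3,82/3] -> miss, prune
  N10 x:[20,67/3] y:[13,27] z:[55/3,82/3] -> hit [20,67/3], descend [6, 12, 13]
    N6 x:[65/3,22] y:[15,17] z:[55/3,20] -> miss, prune
    N12 x:[65/3,67/3] y:[22,27] z:[21,68/3] -> hit [22,67/3] leaf, test {P5@t=22}
    N13 x:[20,62/3] y:[13,19] z:[77/3,82/3] -> miss, prune
  N11 x:[52/3,21] y:[7,22] z:[41/3,18] -> hit [52/3,18], descend [2, 14, 16]
    N2 x:[52/3,18] y:[11,16] z:[49/3,18] -> miss, prune
    N14 x:[58/3,59/3] y:[7,10] z:[49/3,50/3] -> miss, prune
    N16 x:[20,21] y:[17,22] z:[41/3,15] -> miss, prune

order=[0, 1, 3, 4, 15, 8, 10, 6, 12, 13, 11, 2, 14, 16]  |boxes|=14  |leaves|=1  hit=P5

== RESULT ==
1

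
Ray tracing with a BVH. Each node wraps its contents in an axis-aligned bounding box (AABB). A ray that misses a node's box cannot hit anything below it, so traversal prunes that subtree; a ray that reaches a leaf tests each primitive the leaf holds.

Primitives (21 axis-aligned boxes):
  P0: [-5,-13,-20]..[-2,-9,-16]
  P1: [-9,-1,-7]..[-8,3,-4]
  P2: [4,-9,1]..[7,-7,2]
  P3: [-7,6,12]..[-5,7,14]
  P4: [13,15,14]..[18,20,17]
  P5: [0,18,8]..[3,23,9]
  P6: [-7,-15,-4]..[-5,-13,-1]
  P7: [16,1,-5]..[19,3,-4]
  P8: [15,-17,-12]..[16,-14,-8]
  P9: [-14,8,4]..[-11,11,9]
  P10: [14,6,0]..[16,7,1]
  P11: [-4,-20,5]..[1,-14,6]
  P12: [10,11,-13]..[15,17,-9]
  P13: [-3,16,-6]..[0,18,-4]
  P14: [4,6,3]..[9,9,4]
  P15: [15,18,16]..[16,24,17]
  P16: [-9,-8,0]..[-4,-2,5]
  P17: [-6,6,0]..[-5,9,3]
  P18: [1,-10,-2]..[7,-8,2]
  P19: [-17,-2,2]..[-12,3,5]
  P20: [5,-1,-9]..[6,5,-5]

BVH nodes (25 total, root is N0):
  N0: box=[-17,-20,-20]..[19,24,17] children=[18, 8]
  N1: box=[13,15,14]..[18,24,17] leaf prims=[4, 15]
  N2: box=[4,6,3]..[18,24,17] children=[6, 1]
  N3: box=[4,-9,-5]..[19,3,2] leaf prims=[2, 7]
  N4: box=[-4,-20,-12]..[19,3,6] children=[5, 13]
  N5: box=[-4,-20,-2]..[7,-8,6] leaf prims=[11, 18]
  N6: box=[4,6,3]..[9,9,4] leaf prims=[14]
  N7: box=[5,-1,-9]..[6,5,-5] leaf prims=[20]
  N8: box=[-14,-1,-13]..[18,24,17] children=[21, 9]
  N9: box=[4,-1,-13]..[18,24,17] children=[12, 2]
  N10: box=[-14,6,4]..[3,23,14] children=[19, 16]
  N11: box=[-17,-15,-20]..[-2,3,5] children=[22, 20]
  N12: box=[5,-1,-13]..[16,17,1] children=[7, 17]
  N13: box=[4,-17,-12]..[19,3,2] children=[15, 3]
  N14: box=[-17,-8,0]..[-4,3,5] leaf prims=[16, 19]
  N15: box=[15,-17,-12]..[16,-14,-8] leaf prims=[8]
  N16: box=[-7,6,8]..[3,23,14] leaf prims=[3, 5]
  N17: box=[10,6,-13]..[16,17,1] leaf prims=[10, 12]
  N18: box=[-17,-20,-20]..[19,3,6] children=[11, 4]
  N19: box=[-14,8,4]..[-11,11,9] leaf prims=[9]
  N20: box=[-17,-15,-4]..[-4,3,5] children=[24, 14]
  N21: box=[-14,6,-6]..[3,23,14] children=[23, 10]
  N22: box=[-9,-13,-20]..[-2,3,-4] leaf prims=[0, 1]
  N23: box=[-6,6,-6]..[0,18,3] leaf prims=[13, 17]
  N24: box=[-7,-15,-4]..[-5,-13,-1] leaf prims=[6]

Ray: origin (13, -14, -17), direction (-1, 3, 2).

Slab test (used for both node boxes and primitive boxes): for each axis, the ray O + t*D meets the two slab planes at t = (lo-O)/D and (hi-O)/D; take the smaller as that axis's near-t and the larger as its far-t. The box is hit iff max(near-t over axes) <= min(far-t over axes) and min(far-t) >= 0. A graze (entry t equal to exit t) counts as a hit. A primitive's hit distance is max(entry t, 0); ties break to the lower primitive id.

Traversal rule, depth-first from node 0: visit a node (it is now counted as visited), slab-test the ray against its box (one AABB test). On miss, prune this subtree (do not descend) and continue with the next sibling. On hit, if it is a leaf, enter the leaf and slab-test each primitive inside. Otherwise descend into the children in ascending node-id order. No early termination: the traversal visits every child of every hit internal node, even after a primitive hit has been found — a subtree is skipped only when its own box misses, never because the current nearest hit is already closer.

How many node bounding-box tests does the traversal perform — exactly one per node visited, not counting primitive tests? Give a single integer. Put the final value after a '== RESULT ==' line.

Walk:
N0 x:[-6,30] y:[-2,38/3] z:[-3/2,17] -> hit [-3/2,38/3], descend [8, 18]
  N8 x:[-5,27] y:[13/3,38/3] z:[2,17] -> hit [13/3,38/3], descend [9, 21]
    N9 x:[-5,9] y:[13/3,38/3] z:[2,17] -> hit [13/3,9], descend [2, 12]
      N2 x:[-5,9] y:[20/3,38/3] z:[10,17] -> miss, prune
      N12 x:[-3,8] y:[13/3,31/3] z:[2,9] -> hit [13/3,8], descend [7, 17]
        N7 x:[7,8] y:[13/3,19/3] z:[4,6] -> miss, prune
        N17 x:[-3,3] y:[20/3,31/3] z:[2,9] -> miss, prune
    N21 x:[10,27] y:[20/3,37/3] z:[11/2,31/2] -> hit [10,37/3], descend [10, 23]
      N10 x:[10,27] y:[20/3,37/3] z:[21/2,31/2] -> hit [21/2,37/3], descend [16, 19]
        N16 x:[10,20] y:[20/3,37/3] z:[25/2,31/2] -> miss, prune
        N19 x:[24,27] y:[22/3,25/3] z:[21/2,13] -> miss, prune
      N23 x:[13,19] y:[20/3,32/3] z:[11/2,10] -> miss, prune
  N18 x:[-6,30] y:[-2,17/3] z:[-3/2,23/2] -> hit [-3/2,17/3], descend [4, 11]
    N4 x:[-6,17] y:[-2,17/3] z:[5/2,23/2] -> hit [5/2,17/3], descend [5, 13]
      N5 x:[6,17] y:[-2,2] z:[15/2,23/2] -> miss, prune
      N13 x:[-6,9] y:[-1,17/3] z:[5/2,19/2] -> hit [5/2,17/3], descend [3, 15]
        N3 x:[-6,9] y:[5/3,17/3] z:[6,19/2] -> miss, prune
        N15 x:[-3,-2] y:[-1,0] z:[5/2,9/2] -> miss, prune
    N11 x:[15,30] y:[-1/3,17/3] z:[-3/2,11] -> miss, prune

Visited [0, 8, 9, 2, 12, 7, 17, 21, 10, 16, 19, 23, 18, 4, 5, 13, 3, 15, 11]. Tests: 19 box, 0 leaf. Nearest: miss.

== RESULT ==
19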